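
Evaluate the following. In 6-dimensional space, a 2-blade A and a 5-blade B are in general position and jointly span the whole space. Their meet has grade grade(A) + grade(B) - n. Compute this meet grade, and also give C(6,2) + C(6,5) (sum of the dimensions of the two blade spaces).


Meet grade = grade(A) + grade(B) - n
= 2 + 5 - 6 = 1
C(6,2) = 15
C(6,5) = 6
dim_A + dim_B = 15 + 6 = 21


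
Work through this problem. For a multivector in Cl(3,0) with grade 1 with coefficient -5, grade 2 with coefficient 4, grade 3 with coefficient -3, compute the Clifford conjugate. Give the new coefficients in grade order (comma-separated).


Clifford conjugate sign for grade k: (-1)^(k(k+1)/2)
Grade 1: (-1)^(1*2/2) = (-1)^1 = -1, coeff -5 -> 5
Grade 2: (-1)^(2*3/2) = (-1)^3 = -1, coeff 4 -> -4
Grade 3: (-1)^(3*4/2) = (-1)^6 = 1, coeff -3 -> -3
Conjugated coefficients: 5, -4, -3


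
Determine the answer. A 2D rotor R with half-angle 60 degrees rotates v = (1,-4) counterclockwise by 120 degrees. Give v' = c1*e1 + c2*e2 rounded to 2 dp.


Rotor R = cos(60deg) - sin(60deg)*e12
Rotation angle theta = 2 * 60 = 120 degrees
v' = R*v*~R rotates v by theta.
cos(120deg) = -0.5000, sin(120deg) = 0.8660
v'_1 = 1*cos(120deg) - (-4)*sin(120deg)
= 1*(-0.5000) - (-4)*0.8660
= 2.96
v'_2 = 1*sin(120deg) + (-4)*cos(120deg)
= 1*0.8660 + (-4)*(-0.5000)
= 2.87
v' = 2.96*e1 + 2.87*e2


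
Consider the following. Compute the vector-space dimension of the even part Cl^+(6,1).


Even subalgebra dimension = 2^(n-1)
n = 6 + 1 = 7
2^(7 - 1) = 2^6 = 64
Verification: sum of C(7,k) for even k = 1 + 21 + 35 + 7 = 64
Result = 64


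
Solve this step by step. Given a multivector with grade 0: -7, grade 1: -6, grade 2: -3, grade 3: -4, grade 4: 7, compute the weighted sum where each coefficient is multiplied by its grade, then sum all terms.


Grade-weighted sum = sum of grade_k * coefficient_k
0*(-7) = 0
1*(-6) = -6
2*(-3) = -6
3*(-4) = -12
4*7 = 28
Total = 0 + (-6) + (-6) + (-12) + 28 = 4


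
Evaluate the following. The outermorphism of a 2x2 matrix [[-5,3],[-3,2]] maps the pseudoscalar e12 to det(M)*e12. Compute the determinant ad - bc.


The outermorphism of a linear map f sends e1^e2 to f(e1)^f(e2).
f(e1) = -5*e1 - 3*e2
f(e2) = 3*e1 + 2*e2
f(e1) ^ f(e2) = (-5*e1 - 3*e2) ^ (3*e1 + 2*e2)
= (-5)*2*e12 + (-3)*3*e21
= (-10 - (-9))*e12
= -1*e12
Coefficient = -1


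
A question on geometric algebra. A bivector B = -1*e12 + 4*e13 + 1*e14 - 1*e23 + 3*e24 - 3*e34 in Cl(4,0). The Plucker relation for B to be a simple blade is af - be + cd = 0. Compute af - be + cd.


Plucker relation: af - be + cd
a*f = (-1)*(-3) = 3
b*e = 4*3 = 12
c*d = 1*(-1) = -1
af - be + cd = 3 - 12 + (-1)
= -10


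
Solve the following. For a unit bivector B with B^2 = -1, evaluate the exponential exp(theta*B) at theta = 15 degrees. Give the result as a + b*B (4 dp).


For a unit bivector B with B^2 = -1, the exponential series gives
e^(theta*B) = cos(theta) + sin(theta)*B (the GA analogue of Euler's formula).
theta = 15 degrees = 0.261799 rad
cos(15 deg) = 0.9659
sin(15 deg) = 0.2588
exp(theta*B) = 0.9659 + 0.2588*B


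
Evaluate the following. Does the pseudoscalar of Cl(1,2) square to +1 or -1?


The pseudoscalar I = e1...e_n (product of all n generators) of Cl(p,q) satisfies I^2 = (-1)^(q + n(n-1)/2).
p = 1, q = 2, n = p + q = 3
n(n-1)/2 = 3 * 2 / 2 = 3
Exponent = q + n(n-1)/2 = 2 + 3 = 5
I^2 = (-1)^5 = -1


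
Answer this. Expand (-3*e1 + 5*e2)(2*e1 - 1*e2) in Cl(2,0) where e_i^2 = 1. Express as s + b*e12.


Expand: (-3*e1 + 5*e2)(2*e1 - 1*e2)
= (-3)*2*e1e1 + (-3)*(-1)*e1e2 + 5*2*e2e1 + 5*(-1)*e2e2
Using e1^2 = e2^2 = 1, e2e1 = -e1e2:
Scalar part s = (-3)*2 + 5*(-1) = -6 + (-5) = -11
Bivector part b = (-3)*(-1) - 5*2 = 3 - 10 = -7
uv = -11 - 7*e12


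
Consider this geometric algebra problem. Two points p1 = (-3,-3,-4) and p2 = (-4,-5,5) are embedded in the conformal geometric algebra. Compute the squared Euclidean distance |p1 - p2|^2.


p1 - p2 = (1, 2, -9)
|p1 - p2|^2 = 1^2 + 2^2 + (-9)^2
= 1 + 4 + 81
= 86


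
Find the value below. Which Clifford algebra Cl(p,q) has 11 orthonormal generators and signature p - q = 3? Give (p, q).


We need p + q = 11 and p - q = 3.
Adding: 2p = 11 + 3 = 14, so p = 7.
Then q = 11 - 7 = 4.
(p, q) = (7, 4)


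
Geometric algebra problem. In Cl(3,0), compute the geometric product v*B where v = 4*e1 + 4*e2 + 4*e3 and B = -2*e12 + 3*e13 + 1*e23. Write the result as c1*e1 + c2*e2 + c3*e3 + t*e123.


vB has grade-1 (vector) and grade-3 (trivector) parts: vB = (v _| B) + (v ^ B).
Vector part <vB>_1:
  e1: -v2*b12 - v3*b13 = -(4)*(-2) - (4)*(3) = -4
  e2: v1*b12 - v3*b23 = (4)*(-2) - (4)*(1) = -12
  e3: v1*b13 + v2*b23 = (4)*(3) + (4)*(1) = 16
Trivector part <vB>_3:
  e123: v1*b23 - v2*b13 + v3*b12 = (4)*(1) - (4)*(3) + (4)*(-2) = -16
vB = -4*e1 - 12*e2 + 16*e3 - 16*e123


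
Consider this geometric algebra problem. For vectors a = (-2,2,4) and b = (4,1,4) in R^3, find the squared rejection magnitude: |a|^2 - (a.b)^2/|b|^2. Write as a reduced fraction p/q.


|a|^2 = (-2)^2 + 2^2 + 4^2 = 24
|b|^2 = 4^2 + 1^2 + 4^2 = 33
a . b = (-2)*4 + 2*1 + 4*4 = 10
(a.b)^2 = 10^2 = 100
|rej|^2 = 24 - 100/33
= (792 - 100)/33
= 692/33
In lowest terms: 692/33


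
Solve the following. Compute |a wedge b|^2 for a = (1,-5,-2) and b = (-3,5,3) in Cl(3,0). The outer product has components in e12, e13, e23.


a wedge b = (a1*b2 - a2*b1)*e12 + (a1*b3 - a3*b1)*e13 + (a2*b3 - a3*b2)*e23
e12 coeff: 1*5 - (-5)*(-3) = 5 - 15 = -10
e13 coeff: 1*3 - (-2)*(-3) = 3 - 6 = -3
e23 coeff: (-5)*3 - (-2)*5 = -15 - (-10) = -5
|a wedge b|^2 = (-10)^2 + (-3)^2 + (-5)^2
= 100 + 9 + 25
= 134


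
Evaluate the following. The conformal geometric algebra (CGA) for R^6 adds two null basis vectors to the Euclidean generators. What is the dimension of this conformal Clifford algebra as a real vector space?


The conformal model of R^6 uses Cl(7,1): the 6 Euclidean generators plus two extra orthogonal generators e+ (e+^2 = +1) and e- (e-^2 = -1), from which the null vectors e0, einf are built.
Number of generators m = 6 + 2 = 8.
dim Cl(p,q) = 2^m = 2^8 = 256


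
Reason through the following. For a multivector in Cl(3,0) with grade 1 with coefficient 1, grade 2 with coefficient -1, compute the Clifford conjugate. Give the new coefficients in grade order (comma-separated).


Clifford conjugate sign for grade k: (-1)^(k(k+1)/2)
Grade 1: (-1)^(1*2/2) = (-1)^1 = -1, coeff 1 -> -1
Grade 2: (-1)^(2*3/2) = (-1)^3 = -1, coeff -1 -> 1
Conjugated coefficients: -1, 1


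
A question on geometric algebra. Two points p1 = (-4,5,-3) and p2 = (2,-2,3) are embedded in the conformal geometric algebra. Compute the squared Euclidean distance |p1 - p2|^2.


p1 - p2 = (-6, 7, -6)
|p1 - p2|^2 = (-6)^2 + 7^2 + (-6)^2
= 36 + 49 + 36
= 121


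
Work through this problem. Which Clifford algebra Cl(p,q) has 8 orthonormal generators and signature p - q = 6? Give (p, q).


We need p + q = 8 and p - q = 6.
Adding: 2p = 8 + 6 = 14, so p = 7.
Then q = 8 - 7 = 1.
(p, q) = (7, 1)


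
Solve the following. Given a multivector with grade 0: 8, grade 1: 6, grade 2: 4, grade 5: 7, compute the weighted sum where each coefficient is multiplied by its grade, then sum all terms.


Grade-weighted sum = sum of grade_k * coefficient_k
0*8 = 0
1*6 = 6
2*4 = 8
5*7 = 35
Total = 0 + 6 + 8 + 35 = 49


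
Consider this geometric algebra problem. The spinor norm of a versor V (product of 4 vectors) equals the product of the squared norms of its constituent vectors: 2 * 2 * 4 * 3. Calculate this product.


Spinor norm N(V) = |v1|^2 * |v2|^2 * ... * |v4|^2
= 2 * 2 * 4 * 3
Running product: 2, 4, 16, 48
N(V) = 48


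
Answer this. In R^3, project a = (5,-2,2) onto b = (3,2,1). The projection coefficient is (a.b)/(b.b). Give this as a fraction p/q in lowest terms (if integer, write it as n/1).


Projection coefficient = (a . b) / (b . b)
a . b = 5*3 + (-2)*2 + 2*1
= 15 + (-4) + 2 = 13
b . b = 3^2 + 2^2 + 1^2
= 9 + 4 + 1 = 14
Coefficient = 13/14
In lowest terms: 13/14


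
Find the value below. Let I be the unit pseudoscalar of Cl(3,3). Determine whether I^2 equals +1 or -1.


The pseudoscalar I = e1...e_n (product of all n generators) of Cl(p,q) satisfies I^2 = (-1)^(q + n(n-1)/2).
p = 3, q = 3, n = p + q = 6
n(n-1)/2 = 6 * 5 / 2 = 15
Exponent = q + n(n-1)/2 = 3 + 15 = 18
I^2 = (-1)^18 = +1


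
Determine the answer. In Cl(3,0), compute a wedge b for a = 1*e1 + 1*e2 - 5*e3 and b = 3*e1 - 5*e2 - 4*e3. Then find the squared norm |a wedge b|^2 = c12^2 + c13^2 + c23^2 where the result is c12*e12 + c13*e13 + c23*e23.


a wedge b = (a1*b2 - a2*b1)*e12 + (a1*b3 - a3*b1)*e13 + (a2*b3 - a3*b2)*e23
e12 coeff: 1*(-5) - 1*3 = -5 - 3 = -8
e13 coeff: 1*(-4) - (-5)*3 = -4 - (-15) = 11
e23 coeff: 1*(-4) - (-5)*(-5) = -4 - 25 = -29
|a wedge b|^2 = (-8)^2 + 11^2 + (-29)^2
= 64 + 121 + 841
= 1026


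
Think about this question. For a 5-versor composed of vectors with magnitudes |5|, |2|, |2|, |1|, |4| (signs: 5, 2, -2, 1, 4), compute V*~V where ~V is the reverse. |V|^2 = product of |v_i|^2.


Each vector v_i has |v_i|^2 = s_i^2
Squared scales: 5^2 = 25, 2^2 = 4, (-2)^2 = 4, 1^2 = 1, 4^2 = 16
|V|^2 = 25 * 4 * 4 * 1 * 16
= 6400


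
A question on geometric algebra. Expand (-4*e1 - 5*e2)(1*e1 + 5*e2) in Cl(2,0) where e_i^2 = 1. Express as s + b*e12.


Expand: (-4*e1 - 5*e2)(1*e1 + 5*e2)
= (-4)*1*e1e1 + (-4)*5*e1e2 + (-5)*1*e2e1 + (-5)*5*e2e2
Using e1^2 = e2^2 = 1, e2e1 = -e1e2:
Scalar part s = (-4)*1 + (-5)*5 = -4 + (-25) = -29
Bivector part b = (-4)*5 - (-5)*1 = -20 - (-5) = -15
uv = -29 - 15*e12


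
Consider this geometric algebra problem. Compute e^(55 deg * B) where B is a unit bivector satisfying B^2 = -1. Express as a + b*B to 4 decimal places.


For a unit bivector B with B^2 = -1, the exponential series gives
e^(theta*B) = cos(theta) + sin(theta)*B (the GA analogue of Euler's formula).
theta = 55 degrees = 0.959931 rad
cos(55 deg) = 0.5736
sin(55 deg) = 0.8192
exp(theta*B) = 0.5736 + 0.8192*B


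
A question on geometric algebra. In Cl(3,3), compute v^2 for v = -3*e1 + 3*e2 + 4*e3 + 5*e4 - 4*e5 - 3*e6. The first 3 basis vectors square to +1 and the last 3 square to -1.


v^2 = sum of c_i^2 * e_i^2
Positive signature terms (e_i^2 = +1): (-3)^2 + 3^2 + 4^2 = 34
Negative signature terms (e_j^2 = -1): 5^2 + (-4)^2 + (-3)^2 = 50
v^2 = 34 - 50 = -16


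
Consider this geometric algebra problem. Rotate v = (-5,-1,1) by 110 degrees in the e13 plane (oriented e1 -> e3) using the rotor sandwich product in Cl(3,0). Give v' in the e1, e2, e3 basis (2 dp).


Rotor R = cos(55deg) - sin(55deg)*e13
Rotation angle theta = 2 * 55 = 110 degrees in the e13 plane (e1 -> e3).
The component perpendicular to the plane (e2) is invariant: v'_2 = v2 = -1.00
cos(110deg) = -0.3420, sin(110deg) = 0.9397
v'_1 = v1*cos(theta) - v3*sin(theta) = -5*(-0.3420) - 1*0.9397 = 0.77
v'_3 = v1*sin(theta) + v3*cos(theta) = -5*0.9397 + 1*(-0.3420) = -5.04
v' = 0.77*e1 - 1.00*e2 - 5.04*e3


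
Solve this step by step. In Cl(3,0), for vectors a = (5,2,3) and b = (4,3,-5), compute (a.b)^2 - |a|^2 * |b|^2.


a . b = 5*4 + 2*3 + 3*(-5)
= 20 + 6 + (-15) = 11
|a|^2 = 5^2 + 2^2 + 3^2 = 38
|b|^2 = 4^2 + 3^2 + (-5)^2 = 50
(a.b)^2 = 11^2 = 121
|a|^2 * |b|^2 = 38 * 50 = 1900
Result = 121 - 1900 = -1779


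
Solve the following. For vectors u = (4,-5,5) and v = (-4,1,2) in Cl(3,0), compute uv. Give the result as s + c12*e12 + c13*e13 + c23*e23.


In Cl(3,0): e_i^2 = 1, e_ie_j = -e_je_i for i != j.
Scalar part = u . v = 4*(-4) + (-5)*1 + 5*2
= -16 + (-5) + 10 = -11
e12 coeff = 4*1 - (-5)*(-4) = 4 - 20 = -16
e13 coeff = 4*2 - 5*(-4) = 8 - (-20) = 28
e23 coeff = (-5)*2 - 5*1 = -10 - 5 = -15
uv = -11 - 16*e12 + 28*e13 - 15*e23


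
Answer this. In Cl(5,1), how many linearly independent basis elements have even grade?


Even subalgebra dimension = 2^(n-1)
n = 5 + 1 = 6
2^(6 - 1) = 2^5 = 32
Verification: sum of C(6,k) for even k = 1 + 15 + 15 + 1 = 32
Result = 32


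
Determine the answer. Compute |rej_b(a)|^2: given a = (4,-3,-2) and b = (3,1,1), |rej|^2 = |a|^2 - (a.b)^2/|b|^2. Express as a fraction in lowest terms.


|a|^2 = 4^2 + (-3)^2 + (-2)^2 = 29
|b|^2 = 3^2 + 1^2 + 1^2 = 11
a . b = 4*3 + (-3)*1 + (-2)*1 = 7
(a.b)^2 = 7^2 = 49
|rej|^2 = 29 - 49/11
= (319 - 49)/11
= 270/11
In lowest terms: 270/11


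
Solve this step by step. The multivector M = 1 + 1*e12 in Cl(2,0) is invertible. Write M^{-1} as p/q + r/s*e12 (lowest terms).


M = 1 + 1*e12, where e12^2 = -1.
Since M commutes with its reverse ~M = a - b*e12, M * ~M = a^2 - b^2*e12^2 = a^2 + b^2.
So M^{-1} = ~M / (a^2 + b^2) = (a - b*e12)/(a^2 + b^2).
a^2 + b^2 = 1 + 1 = 2
Scalar part = 1/2 = 1/2
Bivector coeff = -1/2 = -1/2
M^{-1} = 1/2 - 1/2*e12


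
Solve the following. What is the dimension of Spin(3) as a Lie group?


Spin(n) double-covers SO(n); both have Lie algebra so(n) of dimension n(n-1)/2.
n = 3
n(n-1) = 3 * 2 = 6
dim Spin(3) = 6/2 = 3


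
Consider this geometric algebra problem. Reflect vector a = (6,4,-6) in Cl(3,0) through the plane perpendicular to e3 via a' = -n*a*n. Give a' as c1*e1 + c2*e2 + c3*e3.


Reflection formula: a' = -n*a*n, with n = e3 (unit vector, n^2 = 1).
For reflection through hyperplane perp to e3:
The component along e3 flips sign, others stay.
a = (6, 4, -6)
a' = (6, 4, 6)
a' = 6*e1 + 4*e2 + 6*e3


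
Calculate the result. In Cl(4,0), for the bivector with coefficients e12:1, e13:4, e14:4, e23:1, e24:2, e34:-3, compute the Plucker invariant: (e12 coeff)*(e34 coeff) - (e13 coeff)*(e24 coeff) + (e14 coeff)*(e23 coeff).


Plucker relation: af - be + cd
a*f = 1*(-3) = -3
b*e = 4*2 = 8
c*d = 4*1 = 4
af - be + cd = -3 - 8 + 4
= -7


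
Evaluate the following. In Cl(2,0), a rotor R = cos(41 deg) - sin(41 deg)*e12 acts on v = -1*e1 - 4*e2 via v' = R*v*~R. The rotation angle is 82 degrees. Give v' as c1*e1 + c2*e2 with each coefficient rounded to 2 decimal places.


Rotor R = cos(41deg) - sin(41deg)*e12
Rotation angle theta = 2 * 41 = 82 degrees
v' = R*v*~R rotates v by theta.
cos(82deg) = 0.1392, sin(82deg) = 0.9903
v'_1 = -1*cos(82deg) - (-4)*sin(82deg)
= -1*0.1392 - (-4)*0.9903
= 3.82
v'_2 = -1*sin(82deg) + (-4)*cos(82deg)
= -1*0.9903 + (-4)*0.1392
= -1.55
v' = 3.82*e1 - 1.55*e2


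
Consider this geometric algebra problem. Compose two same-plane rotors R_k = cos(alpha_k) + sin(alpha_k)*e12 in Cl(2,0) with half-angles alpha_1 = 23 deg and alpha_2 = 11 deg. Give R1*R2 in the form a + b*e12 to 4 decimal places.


Same-plane rotors commute and their half-angles add:
R1*R2 = cos(a1 + a2) + sin(a1 + a2)*e12.
a1 + a2 = 23 + 11 = 34 deg
cos(34 deg) = 0.8290
sin(34 deg) = 0.5592
R1*R2 = 0.8290 + 0.5592*e12


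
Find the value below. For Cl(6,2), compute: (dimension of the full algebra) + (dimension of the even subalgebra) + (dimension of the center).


n = 6 + 2 = 8
Total dim = 2^8 = 256
Even subalgebra dim = 2^7 = 128
n is even, so center dim = 1
Sum = 256 + 128 + 1 = 385


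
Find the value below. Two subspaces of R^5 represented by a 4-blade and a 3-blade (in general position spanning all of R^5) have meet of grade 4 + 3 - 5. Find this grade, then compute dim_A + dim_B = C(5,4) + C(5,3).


Meet grade = grade(A) + grade(B) - n
= 4 + 3 - 5 = 2
C(5,4) = 5
C(5,3) = 10
dim_A + dim_B = 5 + 10 = 15


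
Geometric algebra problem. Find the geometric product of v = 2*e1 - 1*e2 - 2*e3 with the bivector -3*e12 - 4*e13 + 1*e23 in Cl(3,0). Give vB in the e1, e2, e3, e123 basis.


vB has grade-1 (vector) and grade-3 (trivector) parts: vB = (v _| B) + (v ^ B).
Vector part <vB>_1:
  e1: -v2*b12 - v3*b13 = -(-1)*(-3) - (-2)*(-4) = -11
  e2: v1*b12 - v3*b23 = (2)*(-3) - (-2)*(1) = -4
  e3: v1*b13 + v2*b23 = (2)*(-4) + (-1)*(1) = -9
Trivector part <vB>_3:
  e123: v1*b23 - v2*b13 + v3*b12 = (2)*(1) - (-1)*(-4) + (-2)*(-3) = 4
vB = -11*e1 - 4*e2 - 9*e3 + 4*e123


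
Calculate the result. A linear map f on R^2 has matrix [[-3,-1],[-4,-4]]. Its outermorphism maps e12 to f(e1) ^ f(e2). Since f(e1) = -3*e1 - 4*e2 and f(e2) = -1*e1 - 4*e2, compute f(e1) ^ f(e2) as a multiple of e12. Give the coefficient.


The outermorphism of a linear map f sends e1^e2 to f(e1)^f(e2).
f(e1) = -3*e1 - 4*e2
f(e2) = -1*e1 - 4*e2
f(e1) ^ f(e2) = (-3*e1 - 4*e2) ^ (-1*e1 - 4*e2)
= (-3)*(-4)*e12 + (-4)*(-1)*e21
= (12 - 4)*e12
= 8*e12
Coefficient = 8


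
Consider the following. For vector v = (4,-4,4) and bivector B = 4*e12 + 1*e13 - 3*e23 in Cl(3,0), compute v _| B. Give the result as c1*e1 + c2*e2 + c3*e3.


Left contraction v _| B = <vB>_1 (grade-1 part of the geometric product vB).
Using e1_|e12 = e2, e2_|e12 = -e1, e1_|e13 = e3, e3_|e13 = -e1, e2_|e23 = e3, e3_|e23 = -e2:
e1 coeff: -v2*b12 - v3*b13 = -(-4)*(4) - (4)*(1) = 12
e2 coeff: v1*b12 - v3*b23 = (4)*(4) - (4)*(-3) = 28
e3 coeff: v1*b13 + v2*b23 = (4)*(1) + (-4)*(-3) = 16
v _| B = 12*e1 + 28*e2 + 16*e3


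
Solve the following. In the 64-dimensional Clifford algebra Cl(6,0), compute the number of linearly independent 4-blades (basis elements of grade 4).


Number of grade-k basis blades in Cl(p,q) with n = p + q is C(n, k).
n = 6 + 0 = 6
C(6, 4) = 6! / (4! * 2!)
= 720 / (24 * 2)
= 15


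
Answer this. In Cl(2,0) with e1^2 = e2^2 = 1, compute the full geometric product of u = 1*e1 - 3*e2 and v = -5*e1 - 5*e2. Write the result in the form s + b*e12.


Expand: (1*e1 - 3*e2)(-5*e1 - 5*e2)
= 1*(-5)*e1e1 + 1*(-5)*e1e2 + (-3)*(-5)*e2e1 + (-3)*(-5)*e2e2
Using e1^2 = e2^2 = 1, e2e1 = -e1e2:
Scalar part s = 1*(-5) + (-3)*(-5) = -5 + 15 = 10
Bivector part b = 1*(-5) - (-3)*(-5) = -5 - 15 = -20
uv = 10 - 20*e12


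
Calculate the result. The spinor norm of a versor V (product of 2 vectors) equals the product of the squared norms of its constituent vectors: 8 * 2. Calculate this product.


Spinor norm N(V) = |v1|^2 * |v2|^2 * ... * |v2|^2
= 8 * 2
Running product: 8, 16
N(V) = 16


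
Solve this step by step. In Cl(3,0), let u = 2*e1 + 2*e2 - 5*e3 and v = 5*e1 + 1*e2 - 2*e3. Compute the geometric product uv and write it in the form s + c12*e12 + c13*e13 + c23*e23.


In Cl(3,0): e_i^2 = 1, e_ie_j = -e_je_i for i != j.
Scalar part = u . v = 2*5 + 2*1 + (-5)*(-2)
= 10 + 2 + 10 = 22
e12 coeff = 2*1 - 2*5 = 2 - 10 = -8
e13 coeff = 2*(-2) - (-5)*5 = -4 - (-25) = 21
e23 coeff = 2*(-2) - (-5)*1 = -4 - (-5) = 1
uv = 22 - 8*e12 + 21*e13 + 1*e23


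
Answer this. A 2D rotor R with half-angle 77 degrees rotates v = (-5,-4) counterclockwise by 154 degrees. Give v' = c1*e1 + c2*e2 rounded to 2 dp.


Rotor R = cos(77deg) - sin(77deg)*e12
Rotation angle theta = 2 * 77 = 154 degrees
v' = R*v*~R rotates v by theta.
cos(154deg) = -0.8988, sin(154deg) = 0.4384
v'_1 = -5*cos(154deg) - (-4)*sin(154deg)
= -5*(-0.8988) - (-4)*0.4384
= 6.25
v'_2 = -5*sin(154deg) + (-4)*cos(154deg)
= -5*0.4384 + (-4)*(-0.8988)
= 1.40
v' = 6.25*e1 + 1.40*e2


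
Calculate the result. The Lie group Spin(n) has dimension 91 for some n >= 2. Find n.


dim Spin(n) = dim so(n) = n(n-1)/2.
Solve n(n-1)/2 = 91, i.e. n^2 - n - 182 = 0.
Discriminant = 1 + 8*91 = 729
n = (1 + sqrt(729))/2 = (1 + 27)/2 = 14


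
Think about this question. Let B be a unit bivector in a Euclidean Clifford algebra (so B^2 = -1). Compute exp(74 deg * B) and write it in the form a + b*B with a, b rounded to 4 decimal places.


For a unit bivector B with B^2 = -1, the exponential series gives
e^(theta*B) = cos(theta) + sin(theta)*B (the GA analogue of Euler's formula).
theta = 74 degrees = 1.291544 rad
cos(74 deg) = 0.2756
sin(74 deg) = 0.9613
exp(theta*B) = 0.2756 + 0.9613*B


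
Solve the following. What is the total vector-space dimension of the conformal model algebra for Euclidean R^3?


The conformal model of R^3 uses Cl(4,1): the 3 Euclidean generators plus two extra orthogonal generators e+ (e+^2 = +1) and e- (e-^2 = -1), from which the null vectors e0, einf are built.
Number of generators m = 3 + 2 = 5.
dim Cl(p,q) = 2^m = 2^5 = 32


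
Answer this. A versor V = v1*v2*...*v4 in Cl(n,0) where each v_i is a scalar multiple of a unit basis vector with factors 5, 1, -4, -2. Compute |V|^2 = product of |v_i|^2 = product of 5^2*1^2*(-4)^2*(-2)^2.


Each vector v_i has |v_i|^2 = s_i^2
Squared scales: 5^2 = 25, 1^2 = 1, (-4)^2 = 16, (-2)^2 = 4
|V|^2 = 25 * 1 * 16 * 4
= 1600


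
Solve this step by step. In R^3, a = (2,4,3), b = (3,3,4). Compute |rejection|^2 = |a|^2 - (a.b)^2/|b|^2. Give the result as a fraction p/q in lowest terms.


|a|^2 = 2^2 + 4^2 + 3^2 = 29
|b|^2 = 3^2 + 3^2 + 4^2 = 34
a . b = 2*3 + 4*3 + 3*4 = 30
(a.b)^2 = 30^2 = 900
|rej|^2 = 29 - 900/34
= (986 - 900)/34
= 86/34
In lowest terms: 43/17


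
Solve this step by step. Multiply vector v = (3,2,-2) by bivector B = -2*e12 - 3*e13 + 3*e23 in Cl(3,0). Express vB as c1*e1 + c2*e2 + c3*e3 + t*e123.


vB has grade-1 (vector) and grade-3 (trivector) parts: vB = (v _| B) + (v ^ B).
Vector part <vB>_1:
  e1: -v2*b12 - v3*b13 = -(2)*(-2) - (-2)*(-3) = -2
  e2: v1*b12 - v3*b23 = (3)*(-2) - (-2)*(3) = 0
  e3: v1*b13 + v2*b23 = (3)*(-3) + (2)*(3) = -3
Trivector part <vB>_3:
  e123: v1*b23 - v2*b13 + v3*b12 = (3)*(3) - (2)*(-3) + (-2)*(-2) = 19
vB = -2*e1 + 0*e2 - 3*e3 + 19*e123


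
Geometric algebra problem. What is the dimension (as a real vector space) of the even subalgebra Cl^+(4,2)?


Even subalgebra dimension = 2^(n-1)
n = 4 + 2 = 6
2^(6 - 1) = 2^5 = 32
Verification: sum of C(6,k) for even k = 1 + 15 + 15 + 1 = 32
Result = 32


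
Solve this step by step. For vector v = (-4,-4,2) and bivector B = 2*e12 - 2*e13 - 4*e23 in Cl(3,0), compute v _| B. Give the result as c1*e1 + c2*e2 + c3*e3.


Left contraction v _| B = <vB>_1 (grade-1 part of the geometric product vB).
Using e1_|e12 = e2, e2_|e12 = -e1, e1_|e13 = e3, e3_|e13 = -e1, e2_|e23 = e3, e3_|e23 = -e2:
e1 coeff: -v2*b12 - v3*b13 = -(-4)*(2) - (2)*(-2) = 12
e2 coeff: v1*b12 - v3*b23 = (-4)*(2) - (2)*(-4) = 0
e3 coeff: v1*b13 + v2*b23 = (-4)*(-2) + (-4)*(-4) = 24
v _| B = 12*e1 + 0*e2 + 24*e3


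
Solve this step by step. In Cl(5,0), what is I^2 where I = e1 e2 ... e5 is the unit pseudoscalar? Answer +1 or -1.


The pseudoscalar I = e1...e_n (product of all n generators) of Cl(p,q) satisfies I^2 = (-1)^(q + n(n-1)/2).
p = 5, q = 0, n = p + q = 5
n(n-1)/2 = 5 * 4 / 2 = 10
Exponent = q + n(n-1)/2 = 0 + 10 = 10
I^2 = (-1)^10 = +1


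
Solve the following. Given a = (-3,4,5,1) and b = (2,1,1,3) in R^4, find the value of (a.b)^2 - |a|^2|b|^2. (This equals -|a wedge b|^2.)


a . b = (-3)*2 + 4*1 + 5*1 + 1*3
= -6 + 4 + 5 + 3 = 6
|a|^2 = (-3)^2 + 4^2 + 5^2 + 1^2 = 51
|b|^2 = 2^2 + 1^2 + 1^2 + 3^2 = 15
(a.b)^2 = 6^2 = 36
|a|^2 * |b|^2 = 51 * 15 = 765
Result = 36 - 765 = -729


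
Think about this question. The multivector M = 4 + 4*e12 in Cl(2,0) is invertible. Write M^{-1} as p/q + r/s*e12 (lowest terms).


M = 4 + 4*e12, where e12^2 = -1.
Since M commutes with its reverse ~M = a - b*e12, M * ~M = a^2 - b^2*e12^2 = a^2 + b^2.
So M^{-1} = ~M / (a^2 + b^2) = (a - b*e12)/(a^2 + b^2).
a^2 + b^2 = 16 + 16 = 32
Scalar part = 4/32 = 1/8
Bivector coeff = -4/32 = -1/8
M^{-1} = 1/8 - 1/8*e12


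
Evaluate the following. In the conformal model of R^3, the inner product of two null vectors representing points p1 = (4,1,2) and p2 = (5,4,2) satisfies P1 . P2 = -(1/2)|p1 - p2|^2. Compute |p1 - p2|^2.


p1 - p2 = (-1, -3, 0)
|p1 - p2|^2 = (-1)^2 + (-3)^2 + 0^2
= 1 + 9 + 0
= 10


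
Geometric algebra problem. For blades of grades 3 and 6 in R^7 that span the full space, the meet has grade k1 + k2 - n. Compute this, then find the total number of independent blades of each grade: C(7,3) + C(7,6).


Meet grade = grade(A) + grade(B) - n
= 3 + 6 - 7 = 2
C(7,3) = 35
C(7,6) = 7
dim_A + dim_B = 35 + 7 = 42


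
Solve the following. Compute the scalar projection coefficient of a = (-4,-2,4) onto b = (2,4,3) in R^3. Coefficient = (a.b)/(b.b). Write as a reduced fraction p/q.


Projection coefficient = (a . b) / (b . b)
a . b = (-4)*2 + (-2)*4 + 4*3
= -8 + (-8) + 12 = -4
b . b = 2^2 + 4^2 + 3^2
= 4 + 16 + 9 = 29
Coefficient = -4/29
In lowest terms: -4/29


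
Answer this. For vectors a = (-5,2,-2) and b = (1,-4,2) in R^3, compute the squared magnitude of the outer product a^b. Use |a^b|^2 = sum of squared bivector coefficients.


a wedge b = (a1*b2 - a2*b1)*e12 + (a1*b3 - a3*b1)*e13 + (a2*b3 - a3*b2)*e23
e12 coeff: (-5)*(-4) - 2*1 = 20 - 2 = 18
e13 coeff: (-5)*2 - (-2)*1 = -10 - (-2) = -8
e23 coeff: 2*2 - (-2)*(-4) = 4 - 8 = -4
|a wedge b|^2 = 18^2 + (-8)^2 + (-4)^2
= 324 + 64 + 16
= 404


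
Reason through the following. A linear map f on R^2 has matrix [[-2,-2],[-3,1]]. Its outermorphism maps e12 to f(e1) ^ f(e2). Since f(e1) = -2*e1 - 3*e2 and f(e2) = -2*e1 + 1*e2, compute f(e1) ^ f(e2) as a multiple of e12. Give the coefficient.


The outermorphism of a linear map f sends e1^e2 to f(e1)^f(e2).
f(e1) = -2*e1 - 3*e2
f(e2) = -2*e1 + 1*e2
f(e1) ^ f(e2) = (-2*e1 - 3*e2) ^ (-2*e1 + 1*e2)
= (-2)*1*e12 + (-3)*(-2)*e21
= (-2 - 6)*e12
= -8*e12
Coefficient = -8


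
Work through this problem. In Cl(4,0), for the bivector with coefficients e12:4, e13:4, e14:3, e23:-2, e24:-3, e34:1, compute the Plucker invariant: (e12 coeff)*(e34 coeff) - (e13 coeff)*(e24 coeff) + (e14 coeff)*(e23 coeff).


Plucker relation: af - be + cd
a*f = 4*1 = 4
b*e = 4*(-3) = -12
c*d = 3*(-2) = -6
af - be + cd = 4 - (-12) + (-6)
= 10


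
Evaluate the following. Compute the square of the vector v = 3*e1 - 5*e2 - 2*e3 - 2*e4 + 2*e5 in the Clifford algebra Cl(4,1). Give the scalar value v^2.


v^2 = sum of c_i^2 * e_i^2
Positive signature terms (e_i^2 = +1): 3^2 + (-5)^2 + (-2)^2 + (-2)^2 = 42
Negative signature terms (e_j^2 = -1): 2^2 = 4
v^2 = 42 - 4 = 38


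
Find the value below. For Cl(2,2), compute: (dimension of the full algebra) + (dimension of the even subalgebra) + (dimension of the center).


n = 2 + 2 = 4
Total dim = 2^4 = 16
Even subalgebra dim = 2^3 = 8
n is even, so center dim = 1
Sum = 16 + 8 + 1 = 25


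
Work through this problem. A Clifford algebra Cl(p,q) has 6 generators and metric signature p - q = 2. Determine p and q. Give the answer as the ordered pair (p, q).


We need p + q = 6 and p - q = 2.
Adding: 2p = 6 + 2 = 8, so p = 4.
Then q = 6 - 4 = 2.
(p, q) = (4, 2)


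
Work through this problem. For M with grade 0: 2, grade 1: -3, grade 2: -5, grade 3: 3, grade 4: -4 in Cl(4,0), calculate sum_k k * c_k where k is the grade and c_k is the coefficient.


Grade-weighted sum = sum of grade_k * coefficient_k
0*2 = 0
1*(-3) = -3
2*(-5) = -10
3*3 = 9
4*(-4) = -16
Total = 0 + (-3) + (-10) + 9 + (-16) = -20


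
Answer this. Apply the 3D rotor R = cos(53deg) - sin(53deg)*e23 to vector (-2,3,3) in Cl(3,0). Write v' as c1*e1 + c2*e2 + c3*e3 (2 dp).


Rotor R = cos(53deg) - sin(53deg)*e23
Rotation angle theta = 2 * 53 = 106 degrees in the e23 plane (e2 -> e3).
The component perpendicular to the plane (e1) is invariant: v'_1 = v1 = -2.00
cos(106deg) = -0.2756, sin(106deg) = 0.9613
v'_2 = v2*cos(theta) - v3*sin(theta) = 3*(-0.2756) - 3*0.9613 = -3.71
v'_3 = v2*sin(theta) + v3*cos(theta) = 3*0.9613 + 3*(-0.2756) = 2.06
v' = -2.00*e1 - 3.71*e2 + 2.06*e3


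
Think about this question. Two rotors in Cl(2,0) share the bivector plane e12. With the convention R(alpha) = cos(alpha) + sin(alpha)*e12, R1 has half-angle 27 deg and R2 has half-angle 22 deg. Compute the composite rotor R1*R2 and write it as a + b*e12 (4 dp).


Same-plane rotors commute and their half-angles add:
R1*R2 = cos(a1 + a2) + sin(a1 + a2)*e12.
a1 + a2 = 27 + 22 = 49 deg
cos(49 deg) = 0.6561
sin(49 deg) = 0.7547
R1*R2 = 0.6561 + 0.7547*e12


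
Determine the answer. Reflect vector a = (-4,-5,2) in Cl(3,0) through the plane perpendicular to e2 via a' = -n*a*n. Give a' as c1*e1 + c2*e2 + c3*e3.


Reflection formula: a' = -n*a*n, with n = e2 (unit vector, n^2 = 1).
For reflection through hyperplane perp to e2:
The component along e2 flips sign, others stay.
a = (-4, -5, 2)
a' = (-4, 5, 2)
a' = -4*e1 + 5*e2 + 2*e3


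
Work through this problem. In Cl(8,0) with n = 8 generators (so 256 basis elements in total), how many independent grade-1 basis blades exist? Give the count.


Number of grade-k basis blades in Cl(p,q) with n = p + q is C(n, k).
n = 8 + 0 = 8
C(8, 1) = 8! / (1! * 7!)
= 40320 / (1 * 5040)
= 8


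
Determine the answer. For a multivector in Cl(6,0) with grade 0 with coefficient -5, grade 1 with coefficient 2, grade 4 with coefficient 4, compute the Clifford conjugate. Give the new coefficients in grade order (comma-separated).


Clifford conjugate sign for grade k: (-1)^(k(k+1)/2)
Grade 0: (-1)^(0*1/2) = (-1)^0 = 1, coeff -5 -> -5
Grade 1: (-1)^(1*2/2) = (-1)^1 = -1, coeff 2 -> -2
Grade 4: (-1)^(4*5/2) = (-1)^10 = 1, coeff 4 -> 4
Conjugated coefficients: -5, -2, 4


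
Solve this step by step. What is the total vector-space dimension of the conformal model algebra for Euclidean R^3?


The conformal model of R^3 uses Cl(4,1): the 3 Euclidean generators plus two extra orthogonal generators e+ (e+^2 = +1) and e- (e-^2 = -1), from which the null vectors e0, einf are built.
Number of generators m = 3 + 2 = 5.
dim Cl(p,q) = 2^m = 2^5 = 32


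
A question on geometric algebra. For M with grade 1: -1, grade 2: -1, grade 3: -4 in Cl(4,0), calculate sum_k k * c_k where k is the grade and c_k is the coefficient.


Grade-weighted sum = sum of grade_k * coefficient_k
1*(-1) = -1
2*(-1) = -2
3*(-4) = -12
Total = -1 + (-2) + (-12) = -15


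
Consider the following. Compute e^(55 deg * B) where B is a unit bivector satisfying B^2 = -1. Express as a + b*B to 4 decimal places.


For a unit bivector B with B^2 = -1, the exponential series gives
e^(theta*B) = cos(theta) + sin(theta)*B (the GA analogue of Euler's formula).
theta = 55 degrees = 0.959931 rad
cos(55 deg) = 0.5736
sin(55 deg) = 0.8192
exp(theta*B) = 0.5736 + 0.8192*B


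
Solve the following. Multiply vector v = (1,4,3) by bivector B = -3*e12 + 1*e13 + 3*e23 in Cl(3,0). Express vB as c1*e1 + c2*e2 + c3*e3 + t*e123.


vB has grade-1 (vector) and grade-3 (trivector) parts: vB = (v _| B) + (v ^ B).
Vector part <vB>_1:
  e1: -v2*b12 - v3*b13 = -(4)*(-3) - (3)*(1) = 9
  e2: v1*b12 - v3*b23 = (1)*(-3) - (3)*(3) = -12
  e3: v1*b13 + v2*b23 = (1)*(1) + (4)*(3) = 13
Trivector part <vB>_3:
  e123: v1*b23 - v2*b13 + v3*b12 = (1)*(3) - (4)*(1) + (3)*(-3) = -10
vB = 9*e1 - 12*e2 + 13*e3 - 10*e123


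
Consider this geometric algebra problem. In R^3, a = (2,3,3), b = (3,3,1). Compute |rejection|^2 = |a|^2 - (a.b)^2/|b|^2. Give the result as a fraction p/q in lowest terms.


|a|^2 = 2^2 + 3^2 + 3^2 = 22
|b|^2 = 3^2 + 3^2 + 1^2 = 19
a . b = 2*3 + 3*3 + 3*1 = 18
(a.b)^2 = 18^2 = 324
|rej|^2 = 22 - 324/19
= (418 - 324)/19
= 94/19
In lowest terms: 94/19


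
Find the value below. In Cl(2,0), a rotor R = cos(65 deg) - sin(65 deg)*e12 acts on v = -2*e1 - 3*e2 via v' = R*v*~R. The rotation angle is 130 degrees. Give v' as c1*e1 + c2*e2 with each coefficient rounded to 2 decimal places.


Rotor R = cos(65deg) - sin(65deg)*e12
Rotation angle theta = 2 * 65 = 130 degrees
v' = R*v*~R rotates v by theta.
cos(130deg) = -0.6428, sin(130deg) = 0.7660
v'_1 = -2*cos(130deg) - (-3)*sin(130deg)
= -2*(-0.6428) - (-3)*0.7660
= 3.58
v'_2 = -2*sin(130deg) + (-3)*cos(130deg)
= -2*0.7660 + (-3)*(-0.6428)
= 0.40
v' = 3.58*e1 + 0.40*e2


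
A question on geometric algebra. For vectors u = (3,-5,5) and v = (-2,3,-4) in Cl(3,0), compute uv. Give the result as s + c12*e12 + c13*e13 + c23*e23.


In Cl(3,0): e_i^2 = 1, e_ie_j = -e_je_i for i != j.
Scalar part = u . v = 3*(-2) + (-5)*3 + 5*(-4)
= -6 + (-15) + (-20) = -41
e12 coeff = 3*3 - (-5)*(-2) = 9 - 10 = -1
e13 coeff = 3*(-4) - 5*(-2) = -12 - (-10) = -2
e23 coeff = (-5)*(-4) - 5*3 = 20 - 15 = 5
uv = -41 - 1*e12 - 2*e13 + 5*e23


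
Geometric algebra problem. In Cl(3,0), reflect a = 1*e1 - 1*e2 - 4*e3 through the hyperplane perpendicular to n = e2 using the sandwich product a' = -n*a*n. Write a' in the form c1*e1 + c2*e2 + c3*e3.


Reflection formula: a' = -n*a*n, with n = e2 (unit vector, n^2 = 1).
For reflection through hyperplane perp to e2:
The component along e2 flips sign, others stay.
a = (1, -1, -4)
a' = (1, 1, -4)
a' = 1*e1 + 1*e2 - 4*e3


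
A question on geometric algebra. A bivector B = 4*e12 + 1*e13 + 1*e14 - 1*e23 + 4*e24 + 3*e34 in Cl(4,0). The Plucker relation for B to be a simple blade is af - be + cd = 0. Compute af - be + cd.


Plucker relation: af - be + cd
a*f = 4*3 = 12
b*e = 1*4 = 4
c*d = 1*(-1) = -1
af - be + cd = 12 - 4 + (-1)
= 7


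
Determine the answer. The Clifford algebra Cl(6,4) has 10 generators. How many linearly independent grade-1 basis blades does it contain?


Number of grade-k basis blades in Cl(p,q) with n = p + q is C(n, k).
n = 6 + 4 = 10
C(10, 1) = 10! / (1! * 9!)
= 3628800 / (1 * 362880)
= 10


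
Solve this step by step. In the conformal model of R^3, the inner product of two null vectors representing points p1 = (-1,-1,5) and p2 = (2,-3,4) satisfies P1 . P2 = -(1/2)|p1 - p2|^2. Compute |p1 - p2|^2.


p1 - p2 = (-3, 2, 1)
|p1 - p2|^2 = (-3)^2 + 2^2 + 1^2
= 9 + 4 + 1
= 14


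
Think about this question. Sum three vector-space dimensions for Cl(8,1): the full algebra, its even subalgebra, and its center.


n = 8 + 1 = 9
Total dim = 2^9 = 512
Even subalgebra dim = 2^8 = 256
n is odd, so center dim = 2
Sum = 512 + 256 + 2 = 770


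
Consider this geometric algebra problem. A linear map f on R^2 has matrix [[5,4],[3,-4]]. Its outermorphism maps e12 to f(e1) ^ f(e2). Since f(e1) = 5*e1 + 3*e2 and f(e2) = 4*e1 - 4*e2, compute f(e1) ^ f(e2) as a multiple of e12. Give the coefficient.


The outermorphism of a linear map f sends e1^e2 to f(e1)^f(e2).
f(e1) = 5*e1 + 3*e2
f(e2) = 4*e1 - 4*e2
f(e1) ^ f(e2) = (5*e1 + 3*e2) ^ (4*e1 - 4*e2)
= 5*(-4)*e12 + 3*4*e21
= (-20 - 12)*e12
= -32*e12
Coefficient = -32


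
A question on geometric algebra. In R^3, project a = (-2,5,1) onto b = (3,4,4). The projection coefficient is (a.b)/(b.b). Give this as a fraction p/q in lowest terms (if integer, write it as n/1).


Projection coefficient = (a . b) / (b . b)
a . b = (-2)*3 + 5*4 + 1*4
= -6 + 20 + 4 = 18
b . b = 3^2 + 4^2 + 4^2
= 9 + 16 + 16 = 41
Coefficient = 18/41
In lowest terms: 18/41


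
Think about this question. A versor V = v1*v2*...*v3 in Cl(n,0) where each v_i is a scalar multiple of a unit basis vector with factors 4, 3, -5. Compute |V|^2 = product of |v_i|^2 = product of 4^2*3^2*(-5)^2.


Each vector v_i has |v_i|^2 = s_i^2
Squared scales: 4^2 = 16, 3^2 = 9, (-5)^2 = 25
|V|^2 = 16 * 9 * 25
= 3600


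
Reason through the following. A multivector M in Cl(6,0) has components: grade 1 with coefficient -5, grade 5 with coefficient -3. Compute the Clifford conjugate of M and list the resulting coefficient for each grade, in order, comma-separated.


Clifford conjugate sign for grade k: (-1)^(k(k+1)/2)
Grade 1: (-1)^(1*2/2) = (-1)^1 = -1, coeff -5 -> 5
Grade 5: (-1)^(5*6/2) = (-1)^15 = -1, coeff -3 -> 3
Conjugated coefficients: 5, 3


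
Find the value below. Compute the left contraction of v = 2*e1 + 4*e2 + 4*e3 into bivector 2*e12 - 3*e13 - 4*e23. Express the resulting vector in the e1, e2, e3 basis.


Left contraction v _| B = <vB>_1 (grade-1 part of the geometric product vB).
Using e1_|e12 = e2, e2_|e12 = -e1, e1_|e13 = e3, e3_|e13 = -e1, e2_|e23 = e3, e3_|e23 = -e2:
e1 coeff: -v2*b12 - v3*b13 = -(4)*(2) - (4)*(-3) = 4
e2 coeff: v1*b12 - v3*b23 = (2)*(2) - (4)*(-4) = 20
e3 coeff: v1*b13 + v2*b23 = (2)*(-3) + (4)*(-4) = -22
v _| B = 4*e1 + 20*e2 - 22*e3


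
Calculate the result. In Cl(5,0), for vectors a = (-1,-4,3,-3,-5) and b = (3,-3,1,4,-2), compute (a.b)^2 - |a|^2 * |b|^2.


a . b = (-1)*3 + (-4)*(-3) + 3*1 + (-3)*4 + (-5)*(-2)
= -3 + 12 + 3 + (-12) + 10 = 10
|a|^2 = (-1)^2 + (-4)^2 + 3^2 + (-3)^2 + (-5)^2 = 60
|b|^2 = 3^2 + (-3)^2 + 1^2 + 4^2 + (-2)^2 = 39
(a.b)^2 = 10^2 = 100
|a|^2 * |b|^2 = 60 * 39 = 2340
Result = 100 - 2340 = -2240


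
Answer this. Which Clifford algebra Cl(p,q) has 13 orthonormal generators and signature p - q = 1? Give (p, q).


We need p + q = 13 and p - q = 1.
Adding: 2p = 13 + 1 = 14, so p = 7.
Then q = 13 - 7 = 6.
(p, q) = (7, 6)


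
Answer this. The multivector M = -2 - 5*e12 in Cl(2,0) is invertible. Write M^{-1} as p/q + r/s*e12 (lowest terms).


M = -2 - 5*e12, where e12^2 = -1.
Since M commutes with its reverse ~M = a - b*e12, M * ~M = a^2 - b^2*e12^2 = a^2 + b^2.
So M^{-1} = ~M / (a^2 + b^2) = (a - b*e12)/(a^2 + b^2).
a^2 + b^2 = 4 + 25 = 29
Scalar part = -2/29 = -2/29
Bivector coeff = 5/29 = 5/29
M^{-1} = -2/29 + 5/29*e12


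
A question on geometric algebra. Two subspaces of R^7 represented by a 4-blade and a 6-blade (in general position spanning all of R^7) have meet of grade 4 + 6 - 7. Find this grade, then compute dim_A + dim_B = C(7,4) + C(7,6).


Meet grade = grade(A) + grade(B) - n
= 4 + 6 - 7 = 3
C(7,4) = 35
C(7,6) = 7
dim_A + dim_B = 35 + 7 = 42


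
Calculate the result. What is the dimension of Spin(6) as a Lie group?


Spin(n) double-covers SO(n); both have Lie algebra so(n) of dimension n(n-1)/2.
n = 6
n(n-1) = 6 * 5 = 30
dim Spin(6) = 30/2 = 15


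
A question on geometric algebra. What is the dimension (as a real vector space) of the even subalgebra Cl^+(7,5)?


Even subalgebra dimension = 2^(n-1)
n = 7 + 5 = 12
2^(12 - 1) = 2^11 = 2048
Verification: sum of C(12,k) for even k = 1 + 66 + 495 + 924 + 495 + 66 + 1 = 2048
Result = 2048


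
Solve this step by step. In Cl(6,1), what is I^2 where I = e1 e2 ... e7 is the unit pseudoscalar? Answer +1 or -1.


The pseudoscalar I = e1...e_n (product of all n generators) of Cl(p,q) satisfies I^2 = (-1)^(q + n(n-1)/2).
p = 6, q = 1, n = p + q = 7
n(n-1)/2 = 7 * 6 / 2 = 21
Exponent = q + n(n-1)/2 = 1 + 21 = 22
I^2 = (-1)^22 = +1


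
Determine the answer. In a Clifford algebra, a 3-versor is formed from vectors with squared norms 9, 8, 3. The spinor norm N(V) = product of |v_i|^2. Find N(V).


Spinor norm N(V) = |v1|^2 * |v2|^2 * ... * |v3|^2
= 9 * 8 * 3
Running product: 9, 72, 216
N(V) = 216


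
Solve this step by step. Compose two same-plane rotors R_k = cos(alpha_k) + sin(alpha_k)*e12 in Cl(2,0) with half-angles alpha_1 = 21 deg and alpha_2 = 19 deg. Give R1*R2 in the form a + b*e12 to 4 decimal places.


Same-plane rotors commute and their half-angles add:
R1*R2 = cos(a1 + a2) + sin(a1 + a2)*e12.
a1 + a2 = 21 + 19 = 40 deg
cos(40 deg) = 0.7660
sin(40 deg) = 0.6428
R1*R2 = 0.7660 + 0.6428*e12


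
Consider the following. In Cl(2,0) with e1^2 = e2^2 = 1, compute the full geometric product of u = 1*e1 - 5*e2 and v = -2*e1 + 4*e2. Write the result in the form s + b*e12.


Expand: (1*e1 - 5*e2)(-2*e1 + 4*e2)
= 1*(-2)*e1e1 + 1*4*e1e2 + (-5)*(-2)*e2e1 + (-5)*4*e2e2
Using e1^2 = e2^2 = 1, e2e1 = -e1e2:
Scalar part s = 1*(-2) + (-5)*4 = -2 + (-20) = -22
Bivector part b = 1*4 - (-5)*(-2) = 4 - 10 = -6
uv = -22 - 6*e12


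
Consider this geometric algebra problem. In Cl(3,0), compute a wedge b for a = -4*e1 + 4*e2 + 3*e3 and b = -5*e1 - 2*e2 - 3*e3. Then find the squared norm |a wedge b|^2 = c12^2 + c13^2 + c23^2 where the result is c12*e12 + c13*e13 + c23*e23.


a wedge b = (a1*b2 - a2*b1)*e12 + (a1*b3 - a3*b1)*e13 + (a2*b3 - a3*b2)*e23
e12 coeff: (-4)*(-2) - 4*(-5) = 8 - (-20) = 28
e13 coeff: (-4)*(-3) - 3*(-5) = 12 - (-15) = 27
e23 coeff: 4*(-3) - 3*(-2) = -12 - (-6) = -6
|a wedge b|^2 = 28^2 + 27^2 + (-6)^2
= 784 + 729 + 36
= 1549


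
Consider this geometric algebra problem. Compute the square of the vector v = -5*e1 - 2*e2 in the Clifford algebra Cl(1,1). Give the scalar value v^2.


v^2 = sum of c_i^2 * e_i^2
Positive signature terms (e_i^2 = +1): (-5)^2 = 25
Negative signature terms (e_j^2 = -1): (-2)^2 = 4
v^2 = 25 - 4 = 21


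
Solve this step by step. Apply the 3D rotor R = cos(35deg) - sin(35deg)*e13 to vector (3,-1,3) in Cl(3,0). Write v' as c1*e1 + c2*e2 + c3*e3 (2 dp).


Rotor R = cos(35deg) - sin(35deg)*e13
Rotation angle theta = 2 * 35 = 70 degrees in the e13 plane (e1 -> e3).
The component perpendicular to the plane (e2) is invariant: v'_2 = v2 = -1.00
cos(70deg) = 0.3420, sin(70deg) = 0.9397
v'_1 = v1*cos(theta) - v3*sin(theta) = 3*0.3420 - 3*0.9397 = -1.79
v'_3 = v1*sin(theta) + v3*cos(theta) = 3*0.9397 + 3*0.3420 = 3.85
v' = -1.79*e1 - 1.00*e2 + 3.85*e3
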